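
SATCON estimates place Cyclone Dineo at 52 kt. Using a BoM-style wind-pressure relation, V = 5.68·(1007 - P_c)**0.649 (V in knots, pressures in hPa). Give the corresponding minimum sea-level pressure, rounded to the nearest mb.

977 mb

ΔP = (V / 5.68)^(1/0.649) = (52/5.68)^1.541.
52/5.68 = 9.155; 9.155^1.541 ≈ 30.32 mb.
P_c = 1007 − 30.32 = 976.68 ≈ 977 mb.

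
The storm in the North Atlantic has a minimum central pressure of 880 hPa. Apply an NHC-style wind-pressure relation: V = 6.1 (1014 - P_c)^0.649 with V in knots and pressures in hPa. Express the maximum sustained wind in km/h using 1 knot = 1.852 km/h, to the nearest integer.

ΔP = 1014 − 880 = 134 hPa.
V ≈ 6.1 × 134^0.649 = 6.1 × 24.015 ≈ 146.494 kt.
146.494 × 1.852 ≈ 271.31 km/h → 271 km/h.

271 km/h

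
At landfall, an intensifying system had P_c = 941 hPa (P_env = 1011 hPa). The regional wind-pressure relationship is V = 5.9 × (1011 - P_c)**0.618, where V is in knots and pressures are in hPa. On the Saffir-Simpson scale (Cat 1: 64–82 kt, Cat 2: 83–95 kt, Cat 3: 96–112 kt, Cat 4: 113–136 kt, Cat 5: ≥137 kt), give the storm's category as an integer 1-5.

1

ΔP = 1011 − 941 = 70 hPa.
V ≈ 5.9 × 70^0.618 = 5.9 × 13.81 ≈ 81 kt.
81 kt falls in the Category 1 band.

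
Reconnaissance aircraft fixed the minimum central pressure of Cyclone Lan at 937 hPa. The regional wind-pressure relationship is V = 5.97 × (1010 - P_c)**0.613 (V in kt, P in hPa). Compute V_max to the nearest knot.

83 kt

ΔP = 1010 − 937 = 73 hPa.
73^0.613 ≈ 13.874.
V ≈ 5.97 × 13.874 ≈ 82.8 kt.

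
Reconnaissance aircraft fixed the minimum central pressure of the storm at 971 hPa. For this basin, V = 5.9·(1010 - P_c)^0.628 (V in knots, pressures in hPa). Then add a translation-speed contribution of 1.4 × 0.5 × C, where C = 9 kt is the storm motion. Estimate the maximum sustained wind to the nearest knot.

65 kt

ΔP = 1010 − 971 = 39 hPa.
39^0.628 ≈ 9.981.
V ≈ 5.9 × 9.981 ≈ 58.9 kt.
Translation term: 1.4 × 0.5 × 9 = 6.3 kt.
Corrected V ≈ 65.2 kt → 65 kt.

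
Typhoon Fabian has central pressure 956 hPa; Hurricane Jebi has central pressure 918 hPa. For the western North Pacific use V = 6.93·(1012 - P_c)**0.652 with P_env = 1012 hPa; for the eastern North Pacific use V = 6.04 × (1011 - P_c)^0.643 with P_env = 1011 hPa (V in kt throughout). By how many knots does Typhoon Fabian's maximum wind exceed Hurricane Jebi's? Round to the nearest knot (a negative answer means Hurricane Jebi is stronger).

Typhoon Fabian: ΔP = 56; V ≈ 6.93 × 56^0.652 ≈ 95.62 kt.
Hurricane Jebi: ΔP = 93; V ≈ 6.04 × 93^0.643 ≈ 111.37 kt.
Difference ≈ 95.62 − 111.37 = -15.75 → -16 kt.

-16 kt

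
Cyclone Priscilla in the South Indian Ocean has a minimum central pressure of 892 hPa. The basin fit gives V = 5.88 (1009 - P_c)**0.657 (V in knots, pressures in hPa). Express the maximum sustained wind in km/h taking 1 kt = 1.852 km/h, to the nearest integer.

ΔP = 1009 − 892 = 117 hPa.
V ≈ 5.88 × 117^0.657 = 5.88 × 22.845 ≈ 134.331 kt.
134.331 × 1.852 ≈ 248.78 km/h → 249 km/h.

249 km/h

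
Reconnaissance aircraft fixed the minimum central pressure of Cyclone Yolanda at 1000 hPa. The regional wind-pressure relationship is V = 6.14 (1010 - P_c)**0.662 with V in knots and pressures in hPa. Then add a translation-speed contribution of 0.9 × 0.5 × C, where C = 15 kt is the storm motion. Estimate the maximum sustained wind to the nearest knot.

35 kt

ΔP = 1010 − 1000 = 10 hPa.
10^0.662 ≈ 4.592.
V ≈ 6.14 × 4.592 ≈ 28.2 kt.
Translation term: 0.9 × 0.5 × 15 = 6.75 kt.
Corrected V ≈ 34.95 kt → 35 kt.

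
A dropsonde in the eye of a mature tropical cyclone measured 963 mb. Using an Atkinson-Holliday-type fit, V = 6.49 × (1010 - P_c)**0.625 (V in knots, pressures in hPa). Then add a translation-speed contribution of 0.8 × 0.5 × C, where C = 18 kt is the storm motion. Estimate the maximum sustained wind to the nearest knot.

79 kt

ΔP = 1010 − 963 = 47 mb.
47^0.625 ≈ 11.093.
V ≈ 6.49 × 11.093 ≈ 72.0 kt.
Translation term: 0.8 × 0.5 × 18 = 7.2 kt.
Corrected V ≈ 79.2 kt → 79 kt.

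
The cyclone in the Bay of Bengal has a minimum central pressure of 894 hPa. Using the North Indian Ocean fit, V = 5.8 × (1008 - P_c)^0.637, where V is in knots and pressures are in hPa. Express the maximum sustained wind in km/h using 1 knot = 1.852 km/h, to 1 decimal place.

219.4 km/h

ΔP = 1008 − 894 = 114 hPa.
V ≈ 5.8 × 114^0.637 = 5.8 × 20.429 ≈ 118.489 kt.
118.489 × 1.852 ≈ 219.44 km/h → 219.4 km/h.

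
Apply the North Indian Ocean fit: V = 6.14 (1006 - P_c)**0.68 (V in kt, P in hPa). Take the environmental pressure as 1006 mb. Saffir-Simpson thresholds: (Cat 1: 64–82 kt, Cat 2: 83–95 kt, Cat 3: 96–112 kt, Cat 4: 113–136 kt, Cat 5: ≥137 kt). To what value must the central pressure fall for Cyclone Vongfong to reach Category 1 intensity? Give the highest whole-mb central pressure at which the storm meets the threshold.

Category 1 begins at V = 64 kt.
Required ΔP = (64/6.14)^(1/0.68) = 10.423^1.471 ≈ 31.41 mb.
P_c ≤ 1006 − 31.41 = 974.59, so the highest integer P_c is 974 mb.

974 mb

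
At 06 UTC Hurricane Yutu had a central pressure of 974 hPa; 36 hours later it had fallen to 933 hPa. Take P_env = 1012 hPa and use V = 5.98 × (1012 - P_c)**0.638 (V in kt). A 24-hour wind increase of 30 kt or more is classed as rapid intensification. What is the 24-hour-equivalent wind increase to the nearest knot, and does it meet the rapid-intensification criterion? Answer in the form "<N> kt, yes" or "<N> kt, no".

24 kt, no

V₁: ΔP = 38, V ≈ 5.98 × 38^0.638 ≈ 60.90 kt.
V₂: ΔP = 79, V ≈ 5.98 × 79^0.638 ≈ 97.14 kt.
ΔV over 36 h = 36.24 kt → 24 h equivalent = 36.24 × 24/36 ≈ 24.16 kt.
24 kt < 30 kt ⇒ not rapid intensification.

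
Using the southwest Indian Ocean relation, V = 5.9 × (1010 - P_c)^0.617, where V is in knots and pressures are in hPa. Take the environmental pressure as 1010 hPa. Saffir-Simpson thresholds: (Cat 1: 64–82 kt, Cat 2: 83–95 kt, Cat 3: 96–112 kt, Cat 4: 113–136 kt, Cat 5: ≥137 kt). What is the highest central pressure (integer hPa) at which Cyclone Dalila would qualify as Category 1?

962 hPa

Category 1 begins at V = 64 kt.
Required ΔP = (64/5.9)^(1/0.617) = 10.847^1.621 ≈ 47.64 hPa.
P_c ≤ 1010 − 47.64 = 962.36, so the highest integer P_c is 962 hPa.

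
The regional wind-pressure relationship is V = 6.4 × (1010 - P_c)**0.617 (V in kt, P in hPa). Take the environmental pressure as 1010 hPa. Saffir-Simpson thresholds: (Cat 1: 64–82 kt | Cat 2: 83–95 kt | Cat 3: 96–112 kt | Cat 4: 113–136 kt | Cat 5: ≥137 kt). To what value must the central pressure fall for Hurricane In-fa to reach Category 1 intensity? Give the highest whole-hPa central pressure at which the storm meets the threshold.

968 hPa

Category 1 begins at V = 64 kt.
Required ΔP = (64/6.4)^(1/0.617) = 10.000^1.621 ≈ 41.76 hPa.
P_c ≤ 1010 − 41.76 = 968.24, so the highest integer P_c is 968 hPa.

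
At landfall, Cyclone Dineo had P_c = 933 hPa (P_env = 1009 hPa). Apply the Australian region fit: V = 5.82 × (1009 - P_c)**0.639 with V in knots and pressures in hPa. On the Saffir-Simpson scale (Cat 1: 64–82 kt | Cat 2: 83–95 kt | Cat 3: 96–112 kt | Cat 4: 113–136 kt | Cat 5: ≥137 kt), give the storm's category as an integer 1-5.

ΔP = 1009 − 933 = 76 hPa.
V ≈ 5.82 × 76^0.639 = 5.82 × 15.92 ≈ 93 kt.
93 kt falls in the Category 2 band.

2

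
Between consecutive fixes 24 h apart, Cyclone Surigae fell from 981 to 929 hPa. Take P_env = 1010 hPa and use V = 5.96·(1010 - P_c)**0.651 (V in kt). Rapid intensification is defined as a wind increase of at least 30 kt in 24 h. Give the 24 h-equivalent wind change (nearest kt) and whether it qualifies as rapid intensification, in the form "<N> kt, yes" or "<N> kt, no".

51 kt, yes

V₁: ΔP = 29, V ≈ 5.96 × 29^0.651 ≈ 53.37 kt.
V₂: ΔP = 81, V ≈ 5.96 × 81^0.651 ≈ 104.15 kt.
ΔV over 24 h = 50.78 kt → 24 h equivalent = 50.78 × 24/24 ≈ 50.78 kt.
51 kt ≥ 30 kt ⇒ rapid intensification.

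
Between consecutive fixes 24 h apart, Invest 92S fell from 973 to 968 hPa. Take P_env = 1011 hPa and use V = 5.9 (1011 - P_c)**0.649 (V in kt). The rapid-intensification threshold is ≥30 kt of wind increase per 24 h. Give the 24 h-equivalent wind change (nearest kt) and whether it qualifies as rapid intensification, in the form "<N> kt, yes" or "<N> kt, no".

5 kt, no

V₁: ΔP = 38, V ≈ 5.9 × 38^0.649 ≈ 62.54 kt.
V₂: ΔP = 43, V ≈ 5.9 × 43^0.649 ≈ 67.76 kt.
ΔV over 24 h = 5.22 kt → 24 h equivalent = 5.22 × 24/24 ≈ 5.22 kt.
5 kt < 30 kt ⇒ not rapid intensification.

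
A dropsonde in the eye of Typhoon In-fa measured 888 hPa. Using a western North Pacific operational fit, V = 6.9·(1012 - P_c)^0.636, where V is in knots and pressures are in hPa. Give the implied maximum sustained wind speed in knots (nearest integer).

ΔP = 1012 − 888 = 124 hPa.
124^0.636 ≈ 21.449.
V ≈ 6.9 × 21.449 ≈ 148.0 kt.

148 kt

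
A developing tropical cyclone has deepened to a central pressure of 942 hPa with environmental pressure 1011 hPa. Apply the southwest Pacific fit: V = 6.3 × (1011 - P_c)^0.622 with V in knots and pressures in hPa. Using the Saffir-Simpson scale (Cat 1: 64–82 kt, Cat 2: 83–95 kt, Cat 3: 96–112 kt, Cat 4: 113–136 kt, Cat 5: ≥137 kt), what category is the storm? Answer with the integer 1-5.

2

ΔP = 1011 − 942 = 69 hPa.
V ≈ 6.3 × 69^0.622 = 6.3 × 13.92 ≈ 88 kt.
88 kt falls in the Category 2 band.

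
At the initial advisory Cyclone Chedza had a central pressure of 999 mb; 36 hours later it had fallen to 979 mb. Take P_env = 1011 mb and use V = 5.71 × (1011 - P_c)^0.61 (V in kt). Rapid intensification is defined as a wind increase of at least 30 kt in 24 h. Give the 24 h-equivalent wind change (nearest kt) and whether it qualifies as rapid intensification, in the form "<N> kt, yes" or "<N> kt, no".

V₁: ΔP = 12, V ≈ 5.71 × 12^0.61 ≈ 26.00 kt.
V₂: ΔP = 32, V ≈ 5.71 × 32^0.61 ≈ 47.29 kt.
ΔV over 36 h = 21.29 kt → 24 h equivalent = 21.29 × 24/36 ≈ 14.19 kt.
14 kt < 30 kt ⇒ not rapid intensification.

14 kt, no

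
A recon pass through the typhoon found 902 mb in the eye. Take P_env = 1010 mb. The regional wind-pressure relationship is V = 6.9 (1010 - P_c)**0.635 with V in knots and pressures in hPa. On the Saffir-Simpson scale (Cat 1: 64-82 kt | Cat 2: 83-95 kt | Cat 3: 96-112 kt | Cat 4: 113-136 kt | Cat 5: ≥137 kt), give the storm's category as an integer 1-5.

4

ΔP = 1010 − 902 = 108 mb.
V ≈ 6.9 × 108^0.635 = 6.9 × 19.55 ≈ 135 kt.
135 kt falls in the Category 4 band.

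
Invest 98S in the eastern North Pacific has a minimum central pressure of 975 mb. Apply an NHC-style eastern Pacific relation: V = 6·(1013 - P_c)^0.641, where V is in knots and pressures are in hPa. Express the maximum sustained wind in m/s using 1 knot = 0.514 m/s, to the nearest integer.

32 m/s

ΔP = 1013 − 975 = 38 mb.
V ≈ 6 × 38^0.641 = 6 × 10.295 ≈ 61.772 kt.
61.772 × 0.514 ≈ 31.75 m/s → 32 m/s.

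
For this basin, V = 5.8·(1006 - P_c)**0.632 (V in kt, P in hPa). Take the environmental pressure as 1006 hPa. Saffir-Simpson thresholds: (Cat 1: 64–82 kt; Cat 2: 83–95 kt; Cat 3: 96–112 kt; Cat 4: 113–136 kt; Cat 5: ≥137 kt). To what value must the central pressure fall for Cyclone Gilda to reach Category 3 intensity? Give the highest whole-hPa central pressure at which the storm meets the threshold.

Category 3 begins at V = 96 kt.
Required ΔP = (96/5.8)^(1/0.632) = 16.552^1.582 ≈ 84.83 hPa.
P_c ≤ 1006 − 84.83 = 921.17, so the highest integer P_c is 921 hPa.

921 hPa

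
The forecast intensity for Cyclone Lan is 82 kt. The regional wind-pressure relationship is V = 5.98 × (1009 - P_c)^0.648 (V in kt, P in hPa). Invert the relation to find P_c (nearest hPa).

ΔP = (V / 5.98)^(1/0.648) = (82/5.98)^1.543.
82/5.98 = 13.712; 13.712^1.543 ≈ 56.86 hPa.
P_c = 1009 − 56.86 = 952.14 ≈ 952 hPa.

952 hPa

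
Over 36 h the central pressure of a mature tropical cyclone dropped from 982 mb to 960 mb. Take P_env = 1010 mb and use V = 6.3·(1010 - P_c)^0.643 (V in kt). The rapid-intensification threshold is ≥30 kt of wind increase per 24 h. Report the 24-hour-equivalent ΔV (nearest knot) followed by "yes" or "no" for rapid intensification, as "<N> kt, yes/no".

16 kt, no

V₁: ΔP = 28, V ≈ 6.3 × 28^0.643 ≈ 53.69 kt.
V₂: ΔP = 50, V ≈ 6.3 × 50^0.643 ≈ 77.94 kt.
ΔV over 36 h = 24.25 kt → 24 h equivalent = 24.25 × 24/36 ≈ 16.17 kt.
16 kt < 30 kt ⇒ not rapid intensification.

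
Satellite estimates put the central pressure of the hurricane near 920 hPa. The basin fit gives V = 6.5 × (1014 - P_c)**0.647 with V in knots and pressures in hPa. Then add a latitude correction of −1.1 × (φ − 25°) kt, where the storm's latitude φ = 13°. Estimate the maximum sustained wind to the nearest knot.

136 kt

ΔP = 1014 − 920 = 94 hPa.
94^0.647 ≈ 18.907.
V ≈ 6.5 × 18.907 ≈ 122.9 kt.
Latitude correction: −1.1 × (13 − 25) = 13.2 kt.
Corrected V ≈ 136.1 kt → 136 kt.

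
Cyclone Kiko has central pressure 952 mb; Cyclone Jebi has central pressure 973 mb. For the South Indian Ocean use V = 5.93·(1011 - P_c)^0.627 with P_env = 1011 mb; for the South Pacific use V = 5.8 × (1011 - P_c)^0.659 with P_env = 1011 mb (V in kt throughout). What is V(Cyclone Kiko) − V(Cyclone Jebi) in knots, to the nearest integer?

Cyclone Kiko: ΔP = 59; V ≈ 5.93 × 59^0.627 ≈ 76.45 kt.
Cyclone Jebi: ΔP = 38; V ≈ 5.8 × 38^0.659 ≈ 63.75 kt.
Difference ≈ 76.45 − 63.75 = 12.70 → 13 kt.

13 kt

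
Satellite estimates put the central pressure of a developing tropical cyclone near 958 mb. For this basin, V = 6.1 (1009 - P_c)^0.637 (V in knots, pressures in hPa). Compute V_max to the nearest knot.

ΔP = 1009 − 958 = 51 mb.
51^0.637 ≈ 12.238.
V ≈ 6.1 × 12.238 ≈ 74.7 kt.

75 kt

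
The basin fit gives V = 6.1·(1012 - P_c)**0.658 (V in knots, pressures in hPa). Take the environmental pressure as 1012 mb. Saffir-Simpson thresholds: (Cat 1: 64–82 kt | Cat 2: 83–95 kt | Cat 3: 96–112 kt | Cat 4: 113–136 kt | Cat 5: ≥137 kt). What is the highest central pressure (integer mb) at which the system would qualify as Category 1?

976 mb

Category 1 begins at V = 64 kt.
Required ΔP = (64/6.1)^(1/0.658) = 10.492^1.520 ≈ 35.60 mb.
P_c ≤ 1012 − 35.60 = 976.40, so the highest integer P_c is 976 mb.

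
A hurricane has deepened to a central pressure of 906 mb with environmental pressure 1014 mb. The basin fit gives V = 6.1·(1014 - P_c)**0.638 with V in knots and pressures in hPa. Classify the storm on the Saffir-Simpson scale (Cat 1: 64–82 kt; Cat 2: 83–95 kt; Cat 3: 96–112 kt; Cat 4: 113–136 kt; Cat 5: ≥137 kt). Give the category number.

4

ΔP = 1014 − 906 = 108 mb.
V ≈ 6.1 × 108^0.638 = 6.1 × 19.83 ≈ 121 kt.
121 kt falls in the Category 4 band.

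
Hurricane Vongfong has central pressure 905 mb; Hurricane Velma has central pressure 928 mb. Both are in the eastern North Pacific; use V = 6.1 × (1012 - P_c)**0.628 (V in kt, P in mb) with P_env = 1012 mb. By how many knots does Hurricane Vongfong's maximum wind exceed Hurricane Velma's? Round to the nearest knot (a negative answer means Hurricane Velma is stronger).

16 kt

Hurricane Vongfong: ΔP = 107; V ≈ 6.1 × 107^0.628 ≈ 114.76 kt.
Hurricane Velma: ΔP = 84; V ≈ 6.1 × 84^0.628 ≈ 98.58 kt.
Difference ≈ 114.76 − 98.58 = 16.18 → 16 kt.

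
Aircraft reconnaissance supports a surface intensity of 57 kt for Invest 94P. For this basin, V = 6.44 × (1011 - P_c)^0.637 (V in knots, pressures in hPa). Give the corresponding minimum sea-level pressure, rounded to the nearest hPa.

ΔP = (V / 6.44)^(1/0.637) = (57/6.44)^1.570.
57/6.44 = 8.851; 8.851^1.570 ≈ 30.66 hPa.
P_c = 1011 − 30.66 = 980.34 ≈ 980 hPa.

980 hPa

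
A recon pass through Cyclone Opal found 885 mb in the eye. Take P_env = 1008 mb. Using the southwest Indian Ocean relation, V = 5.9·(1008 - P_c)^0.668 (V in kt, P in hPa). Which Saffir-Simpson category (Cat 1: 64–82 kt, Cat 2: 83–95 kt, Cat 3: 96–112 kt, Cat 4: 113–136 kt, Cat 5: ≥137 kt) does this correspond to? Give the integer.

5

ΔP = 1008 − 885 = 123 mb.
V ≈ 5.9 × 123^0.668 = 5.9 × 24.89 ≈ 147 kt.
147 kt falls in the Category 5 band.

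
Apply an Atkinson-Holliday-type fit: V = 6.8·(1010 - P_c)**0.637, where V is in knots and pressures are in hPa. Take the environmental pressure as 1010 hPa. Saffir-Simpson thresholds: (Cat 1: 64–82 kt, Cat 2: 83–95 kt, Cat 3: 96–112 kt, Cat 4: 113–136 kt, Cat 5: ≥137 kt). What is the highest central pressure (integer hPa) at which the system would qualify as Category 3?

Category 3 begins at V = 96 kt.
Required ΔP = (96/6.8)^(1/0.637) = 14.118^1.570 ≈ 63.82 hPa.
P_c ≤ 1010 − 63.82 = 946.18, so the highest integer P_c is 946 hPa.

946 hPa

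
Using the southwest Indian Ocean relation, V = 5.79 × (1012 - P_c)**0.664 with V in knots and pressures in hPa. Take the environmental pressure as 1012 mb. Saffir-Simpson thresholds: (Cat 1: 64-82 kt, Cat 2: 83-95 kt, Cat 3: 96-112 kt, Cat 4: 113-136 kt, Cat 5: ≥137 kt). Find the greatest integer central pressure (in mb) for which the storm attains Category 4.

Category 4 begins at V = 113 kt.
Required ΔP = (113/5.79)^(1/0.664) = 19.516^1.506 ≈ 87.78 mb.
P_c ≤ 1012 − 87.78 = 924.22, so the highest integer P_c is 924 mb.

924 mb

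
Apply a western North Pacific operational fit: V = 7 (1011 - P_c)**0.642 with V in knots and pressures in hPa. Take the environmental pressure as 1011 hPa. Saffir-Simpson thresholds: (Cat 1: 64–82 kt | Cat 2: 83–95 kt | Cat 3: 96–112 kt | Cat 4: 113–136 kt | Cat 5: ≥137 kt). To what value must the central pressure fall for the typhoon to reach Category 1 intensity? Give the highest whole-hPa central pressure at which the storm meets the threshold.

979 hPa

Category 1 begins at V = 64 kt.
Required ΔP = (64/7)^(1/0.642) = 9.143^1.558 ≈ 31.41 hPa.
P_c ≤ 1011 − 31.41 = 979.59, so the highest integer P_c is 979 hPa.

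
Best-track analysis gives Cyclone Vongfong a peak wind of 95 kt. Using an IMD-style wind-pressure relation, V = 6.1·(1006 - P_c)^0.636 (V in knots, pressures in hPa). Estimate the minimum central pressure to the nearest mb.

ΔP = (V / 6.1)^(1/0.636) = (95/6.1)^1.572.
95/6.1 = 15.574; 15.574^1.572 ≈ 74.96 mb.
P_c = 1006 − 74.96 = 931.04 ≈ 931 mb.

931 mb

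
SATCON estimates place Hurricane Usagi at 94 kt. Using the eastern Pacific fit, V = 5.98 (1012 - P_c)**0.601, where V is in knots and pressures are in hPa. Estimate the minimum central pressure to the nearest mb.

ΔP = (V / 5.98)^(1/0.601) = (94/5.98)^1.664.
94/5.98 = 15.719; 15.719^1.664 ≈ 97.89 mb.
P_c = 1012 − 97.89 = 914.11 ≈ 914 mb.

914 mb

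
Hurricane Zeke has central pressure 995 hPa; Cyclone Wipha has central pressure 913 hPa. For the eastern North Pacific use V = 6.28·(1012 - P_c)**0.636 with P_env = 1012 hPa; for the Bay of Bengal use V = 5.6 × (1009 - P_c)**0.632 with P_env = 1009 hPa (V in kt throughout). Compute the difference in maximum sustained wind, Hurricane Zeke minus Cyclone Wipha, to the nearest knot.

-62 kt

Hurricane Zeke: ΔP = 17; V ≈ 6.28 × 17^0.636 ≈ 38.06 kt.
Cyclone Wipha: ΔP = 96; V ≈ 5.6 × 96^0.632 ≈ 100.23 kt.
Difference ≈ 38.06 − 100.23 = -62.17 → -62 kt.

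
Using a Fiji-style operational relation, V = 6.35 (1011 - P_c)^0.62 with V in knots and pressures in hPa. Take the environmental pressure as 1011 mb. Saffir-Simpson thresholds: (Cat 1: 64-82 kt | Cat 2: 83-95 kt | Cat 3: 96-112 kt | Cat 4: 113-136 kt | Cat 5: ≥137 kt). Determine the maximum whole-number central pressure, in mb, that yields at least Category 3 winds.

931 mb

Category 3 begins at V = 96 kt.
Required ΔP = (96/6.35)^(1/0.62) = 15.118^1.613 ≈ 79.88 mb.
P_c ≤ 1011 − 79.88 = 931.12, so the highest integer P_c is 931 mb.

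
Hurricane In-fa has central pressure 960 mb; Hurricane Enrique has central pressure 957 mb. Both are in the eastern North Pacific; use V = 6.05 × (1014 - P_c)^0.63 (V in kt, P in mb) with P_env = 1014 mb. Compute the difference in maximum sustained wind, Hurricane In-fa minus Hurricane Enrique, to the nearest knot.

-3 kt

Hurricane In-fa: ΔP = 54; V ≈ 6.05 × 54^0.63 ≈ 74.67 kt.
Hurricane Enrique: ΔP = 57; V ≈ 6.05 × 57^0.63 ≈ 77.26 kt.
Difference ≈ 74.67 − 77.26 = -2.59 → -3 kt.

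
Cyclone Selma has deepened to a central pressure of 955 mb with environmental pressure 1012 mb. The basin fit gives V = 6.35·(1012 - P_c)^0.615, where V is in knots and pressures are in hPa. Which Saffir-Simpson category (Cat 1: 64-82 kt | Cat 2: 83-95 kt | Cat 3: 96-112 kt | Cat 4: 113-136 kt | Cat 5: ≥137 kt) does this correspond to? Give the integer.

ΔP = 1012 − 955 = 57 mb.
V ≈ 6.35 × 57^0.615 = 6.35 × 12.02 ≈ 76 kt.
76 kt falls in the Category 1 band.

1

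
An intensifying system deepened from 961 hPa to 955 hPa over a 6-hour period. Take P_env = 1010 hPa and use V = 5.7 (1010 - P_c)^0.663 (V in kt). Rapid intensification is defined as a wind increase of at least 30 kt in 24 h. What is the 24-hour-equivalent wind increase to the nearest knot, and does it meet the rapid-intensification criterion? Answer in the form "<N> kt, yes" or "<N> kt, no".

24 kt, no

V₁: ΔP = 49, V ≈ 5.7 × 49^0.663 ≈ 75.24 kt.
V₂: ΔP = 55, V ≈ 5.7 × 55^0.663 ≈ 81.23 kt.
ΔV over 6 h = 5.99 kt → 24 h equivalent = 5.99 × 24/6 ≈ 23.96 kt.
24 kt < 30 kt ⇒ not rapid intensification.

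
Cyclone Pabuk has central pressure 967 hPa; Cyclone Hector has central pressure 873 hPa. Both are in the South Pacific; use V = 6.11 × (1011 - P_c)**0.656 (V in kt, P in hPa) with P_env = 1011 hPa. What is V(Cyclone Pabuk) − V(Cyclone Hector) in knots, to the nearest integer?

-82 kt

Cyclone Pabuk: ΔP = 44; V ≈ 6.11 × 44^0.656 ≈ 73.14 kt.
Cyclone Hector: ΔP = 138; V ≈ 6.11 × 138^0.656 ≈ 154.81 kt.
Difference ≈ 73.14 − 154.81 = -81.67 → -82 kt.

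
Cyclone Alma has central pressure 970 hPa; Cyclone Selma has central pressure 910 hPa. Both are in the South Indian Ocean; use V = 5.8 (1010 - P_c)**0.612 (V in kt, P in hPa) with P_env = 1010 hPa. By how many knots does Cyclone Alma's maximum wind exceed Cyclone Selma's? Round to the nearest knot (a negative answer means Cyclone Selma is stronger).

Cyclone Alma: ΔP = 40; V ≈ 5.8 × 40^0.612 ≈ 55.45 kt.
Cyclone Selma: ΔP = 100; V ≈ 5.8 × 100^0.612 ≈ 97.15 kt.
Difference ≈ 55.45 − 97.15 = -41.70 → -42 kt.

-42 kt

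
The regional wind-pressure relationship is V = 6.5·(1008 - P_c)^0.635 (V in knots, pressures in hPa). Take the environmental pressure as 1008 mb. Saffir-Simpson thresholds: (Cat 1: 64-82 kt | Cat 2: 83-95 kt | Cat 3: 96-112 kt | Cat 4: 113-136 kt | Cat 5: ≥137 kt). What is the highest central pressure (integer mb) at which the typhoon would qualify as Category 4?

918 mb

Category 4 begins at V = 113 kt.
Required ΔP = (113/6.5)^(1/0.635) = 17.385^1.575 ≈ 89.75 mb.
P_c ≤ 1008 − 89.75 = 918.25, so the highest integer P_c is 918 mb.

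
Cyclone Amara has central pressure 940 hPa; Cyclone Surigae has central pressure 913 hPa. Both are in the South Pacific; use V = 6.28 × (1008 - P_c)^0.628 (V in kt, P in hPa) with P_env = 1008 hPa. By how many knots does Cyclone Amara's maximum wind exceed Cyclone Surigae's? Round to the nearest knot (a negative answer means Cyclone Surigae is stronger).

-21 kt

Cyclone Amara: ΔP = 68; V ≈ 6.28 × 68^0.628 ≈ 88.87 kt.
Cyclone Surigae: ΔP = 95; V ≈ 6.28 × 95^0.628 ≈ 109.64 kt.
Difference ≈ 88.87 − 109.64 = -20.77 → -21 kt.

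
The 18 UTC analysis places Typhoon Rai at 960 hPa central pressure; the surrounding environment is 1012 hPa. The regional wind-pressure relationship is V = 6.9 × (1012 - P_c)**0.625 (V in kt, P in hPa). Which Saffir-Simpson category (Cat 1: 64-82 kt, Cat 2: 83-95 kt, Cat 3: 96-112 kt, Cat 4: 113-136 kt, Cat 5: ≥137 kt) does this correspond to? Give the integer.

1

ΔP = 1012 − 960 = 52 hPa.
V ≈ 6.9 × 52^0.625 = 6.9 × 11.82 ≈ 82 kt.
82 kt falls in the Category 1 band.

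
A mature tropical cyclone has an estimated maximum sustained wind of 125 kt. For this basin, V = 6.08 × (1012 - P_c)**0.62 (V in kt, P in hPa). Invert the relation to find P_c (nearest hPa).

ΔP = (V / 6.08)^(1/0.62) = (125/6.08)^1.613.
125/6.08 = 20.559; 20.559^1.613 ≈ 131.15 hPa.
P_c = 1012 − 131.15 = 880.85 ≈ 881 hPa.

881 hPa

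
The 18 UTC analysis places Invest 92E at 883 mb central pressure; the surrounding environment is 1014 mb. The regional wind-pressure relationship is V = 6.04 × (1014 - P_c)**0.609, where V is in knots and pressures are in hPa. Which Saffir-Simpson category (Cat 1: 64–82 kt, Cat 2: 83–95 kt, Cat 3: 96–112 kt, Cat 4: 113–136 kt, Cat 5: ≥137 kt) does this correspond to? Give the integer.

ΔP = 1014 − 883 = 131 mb.
V ≈ 6.04 × 131^0.609 = 6.04 × 19.47 ≈ 118 kt.
118 kt falls in the Category 4 band.

4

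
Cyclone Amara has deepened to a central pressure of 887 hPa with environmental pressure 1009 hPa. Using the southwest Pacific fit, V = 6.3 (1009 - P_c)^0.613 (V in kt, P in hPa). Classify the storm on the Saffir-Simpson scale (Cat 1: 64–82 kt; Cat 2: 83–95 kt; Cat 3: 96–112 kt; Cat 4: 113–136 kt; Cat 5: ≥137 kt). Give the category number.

4

ΔP = 1009 − 887 = 122 hPa.
V ≈ 6.3 × 122^0.613 = 6.3 × 19.01 ≈ 120 kt.
120 kt falls in the Category 4 band.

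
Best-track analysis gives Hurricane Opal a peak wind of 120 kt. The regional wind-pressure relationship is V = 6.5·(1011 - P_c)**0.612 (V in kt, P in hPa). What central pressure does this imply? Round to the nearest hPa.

ΔP = (V / 6.5)^(1/0.612) = (120/6.5)^1.634.
120/6.5 = 18.462; 18.462^1.634 ≈ 117.24 hPa.
P_c = 1011 − 117.24 = 893.76 ≈ 894 hPa.

894 hPa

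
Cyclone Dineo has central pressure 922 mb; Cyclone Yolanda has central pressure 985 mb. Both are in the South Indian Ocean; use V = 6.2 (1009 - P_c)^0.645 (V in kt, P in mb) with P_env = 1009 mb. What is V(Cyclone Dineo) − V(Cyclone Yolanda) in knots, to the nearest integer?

Cyclone Dineo: ΔP = 87; V ≈ 6.2 × 87^0.645 ≈ 110.50 kt.
Cyclone Yolanda: ΔP = 24; V ≈ 6.2 × 24^0.645 ≈ 48.15 kt.
Difference ≈ 110.50 − 48.15 = 62.35 → 62 kt.

62 kt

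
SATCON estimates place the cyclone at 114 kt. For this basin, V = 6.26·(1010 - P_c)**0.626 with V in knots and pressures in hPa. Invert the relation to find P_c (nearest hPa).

ΔP = (V / 6.26)^(1/0.626) = (114/6.26)^1.597.
114/6.26 = 18.211; 18.211^1.597 ≈ 103.11 hPa.
P_c = 1010 − 103.11 = 906.89 ≈ 907 hPa.

907 hPa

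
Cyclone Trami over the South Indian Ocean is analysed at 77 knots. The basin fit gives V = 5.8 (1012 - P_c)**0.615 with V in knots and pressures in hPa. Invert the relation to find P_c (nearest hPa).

ΔP = (V / 5.8)^(1/0.615) = (77/5.8)^1.626.
77/5.8 = 13.276; 13.276^1.626 ≈ 67.01 hPa.
P_c = 1012 − 67.01 = 944.99 ≈ 945 hPa.

945 hPa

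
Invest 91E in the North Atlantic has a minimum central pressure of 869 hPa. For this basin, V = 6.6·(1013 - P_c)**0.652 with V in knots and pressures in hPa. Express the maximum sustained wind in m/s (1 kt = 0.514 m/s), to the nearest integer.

ΔP = 1013 − 869 = 144 hPa.
V ≈ 6.6 × 144^0.652 = 6.6 × 25.542 ≈ 168.576 kt.
168.576 × 0.514 ≈ 86.65 m/s → 87 m/s.

87 m/s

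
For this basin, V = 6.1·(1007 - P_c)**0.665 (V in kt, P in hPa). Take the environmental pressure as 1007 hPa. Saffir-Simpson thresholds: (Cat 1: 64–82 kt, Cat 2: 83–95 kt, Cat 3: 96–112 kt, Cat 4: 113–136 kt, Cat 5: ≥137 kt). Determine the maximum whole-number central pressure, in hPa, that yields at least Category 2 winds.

956 hPa

Category 2 begins at V = 83 kt.
Required ΔP = (83/6.1)^(1/0.665) = 13.607^1.504 ≈ 50.69 hPa.
P_c ≤ 1007 − 50.69 = 956.31, so the highest integer P_c is 956 hPa.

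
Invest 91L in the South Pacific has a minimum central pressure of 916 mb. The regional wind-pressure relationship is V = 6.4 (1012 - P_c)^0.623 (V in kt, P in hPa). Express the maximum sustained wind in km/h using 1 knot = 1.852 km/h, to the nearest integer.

ΔP = 1012 − 916 = 96 mb.
V ≈ 6.4 × 96^0.623 = 6.4 × 17.177 ≈ 109.935 kt.
109.935 × 1.852 ≈ 203.60 km/h → 204 km/h.

204 km/h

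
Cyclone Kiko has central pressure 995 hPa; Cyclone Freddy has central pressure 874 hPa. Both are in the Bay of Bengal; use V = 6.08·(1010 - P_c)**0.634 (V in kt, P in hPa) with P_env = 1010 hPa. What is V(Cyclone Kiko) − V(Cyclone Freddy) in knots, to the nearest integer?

Cyclone Kiko: ΔP = 15; V ≈ 6.08 × 15^0.634 ≈ 33.85 kt.
Cyclone Freddy: ΔP = 136; V ≈ 6.08 × 136^0.634 ≈ 136.95 kt.
Difference ≈ 33.85 − 136.95 = -103.10 → -103 kt.

-103 kt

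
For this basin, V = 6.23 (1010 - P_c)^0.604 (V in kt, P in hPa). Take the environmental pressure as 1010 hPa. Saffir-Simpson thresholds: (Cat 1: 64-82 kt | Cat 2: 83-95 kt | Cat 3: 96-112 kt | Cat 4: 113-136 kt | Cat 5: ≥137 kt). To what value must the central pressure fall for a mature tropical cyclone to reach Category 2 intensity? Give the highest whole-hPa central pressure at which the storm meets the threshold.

Category 2 begins at V = 83 kt.
Required ΔP = (83/6.23)^(1/0.604) = 13.323^1.656 ≈ 72.76 hPa.
P_c ≤ 1010 − 72.76 = 937.24, so the highest integer P_c is 937 hPa.

937 hPa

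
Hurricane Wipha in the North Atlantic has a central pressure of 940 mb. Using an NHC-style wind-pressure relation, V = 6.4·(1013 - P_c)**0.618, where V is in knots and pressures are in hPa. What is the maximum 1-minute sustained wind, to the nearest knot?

91 kt

ΔP = 1013 − 940 = 73 mb.
73^0.618 ≈ 14.175.
V ≈ 6.4 × 14.175 ≈ 90.7 kt.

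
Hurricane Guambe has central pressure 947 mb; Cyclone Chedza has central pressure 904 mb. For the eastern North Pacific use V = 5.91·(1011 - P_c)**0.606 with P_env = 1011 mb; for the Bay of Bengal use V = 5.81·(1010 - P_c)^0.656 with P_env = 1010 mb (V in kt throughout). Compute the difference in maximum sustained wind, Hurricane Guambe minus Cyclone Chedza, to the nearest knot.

-50 kt

Hurricane Guambe: ΔP = 64; V ≈ 5.91 × 64^0.606 ≈ 73.47 kt.
Cyclone Chedza: ΔP = 106; V ≈ 5.81 × 106^0.656 ≈ 123.82 kt.
Difference ≈ 73.47 − 123.82 = -50.35 → -50 kt.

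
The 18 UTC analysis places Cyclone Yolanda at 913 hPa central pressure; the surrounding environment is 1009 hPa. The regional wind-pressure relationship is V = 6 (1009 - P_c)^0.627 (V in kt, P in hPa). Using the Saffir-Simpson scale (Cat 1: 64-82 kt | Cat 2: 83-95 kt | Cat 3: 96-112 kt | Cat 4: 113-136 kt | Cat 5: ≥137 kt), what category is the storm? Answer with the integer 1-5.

3

ΔP = 1009 − 913 = 96 hPa.
V ≈ 6 × 96^0.627 = 6 × 17.49 ≈ 105 kt.
105 kt falls in the Category 3 band.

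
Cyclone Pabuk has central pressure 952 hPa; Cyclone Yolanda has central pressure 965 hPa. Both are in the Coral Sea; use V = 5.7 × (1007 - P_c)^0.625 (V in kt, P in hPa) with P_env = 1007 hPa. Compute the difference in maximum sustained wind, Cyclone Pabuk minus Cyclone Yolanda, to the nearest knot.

11 kt

Cyclone Pabuk: ΔP = 55; V ≈ 5.7 × 55^0.625 ≈ 69.76 kt.
Cyclone Yolanda: ΔP = 42; V ≈ 5.7 × 42^0.625 ≈ 58.94 kt.
Difference ≈ 69.76 − 58.94 = 10.82 → 11 kt.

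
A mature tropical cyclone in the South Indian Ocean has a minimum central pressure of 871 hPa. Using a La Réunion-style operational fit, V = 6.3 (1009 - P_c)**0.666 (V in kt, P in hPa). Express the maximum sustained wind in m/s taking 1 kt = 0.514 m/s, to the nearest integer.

ΔP = 1009 − 871 = 138 hPa.
V ≈ 6.3 × 138^0.666 = 6.3 × 26.617 ≈ 167.687 kt.
167.687 × 0.514 ≈ 86.19 m/s → 86 m/s.

86 m/s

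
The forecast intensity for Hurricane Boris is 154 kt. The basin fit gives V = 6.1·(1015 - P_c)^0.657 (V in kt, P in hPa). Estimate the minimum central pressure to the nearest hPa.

ΔP = (V / 6.1)^(1/0.657) = (154/6.1)^1.522.
154/6.1 = 25.246; 25.246^1.522 ≈ 136.22 hPa.
P_c = 1015 − 136.22 = 878.78 ≈ 879 hPa.

879 hPa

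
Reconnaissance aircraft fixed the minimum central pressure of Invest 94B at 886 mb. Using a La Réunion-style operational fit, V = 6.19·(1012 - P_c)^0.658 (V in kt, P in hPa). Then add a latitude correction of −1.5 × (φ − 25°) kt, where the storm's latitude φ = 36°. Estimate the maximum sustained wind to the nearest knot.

ΔP = 1012 − 886 = 126 mb.
126^0.658 ≈ 24.101.
V ≈ 6.19 × 24.101 ≈ 149.2 kt.
Latitude correction: −1.5 × (36 − 25) = -16.5 kt.
Corrected V ≈ 132.7 kt → 133 kt.

133 kt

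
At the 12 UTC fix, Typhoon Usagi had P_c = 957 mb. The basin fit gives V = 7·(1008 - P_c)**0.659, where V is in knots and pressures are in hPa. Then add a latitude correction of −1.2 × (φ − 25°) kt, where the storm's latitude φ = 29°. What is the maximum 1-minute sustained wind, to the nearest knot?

89 kt

ΔP = 1008 − 957 = 51 mb.
51^0.659 ≈ 13.344.
V ≈ 7 × 13.344 ≈ 93.4 kt.
Latitude correction: −1.2 × (29 − 25) = -4.8 kt.
Corrected V ≈ 88.6 kt → 89 kt.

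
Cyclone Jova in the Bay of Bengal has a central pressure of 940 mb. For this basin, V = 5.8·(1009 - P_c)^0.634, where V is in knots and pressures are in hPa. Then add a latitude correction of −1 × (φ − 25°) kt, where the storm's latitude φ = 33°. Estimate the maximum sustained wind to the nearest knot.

ΔP = 1009 − 940 = 69 mb.
69^0.634 ≈ 14.650.
V ≈ 5.8 × 14.650 ≈ 85.0 kt.
Latitude correction: −1 × (33 − 25) = -8 kt.
Corrected V ≈ 77 kt → 77 kt.

77 kt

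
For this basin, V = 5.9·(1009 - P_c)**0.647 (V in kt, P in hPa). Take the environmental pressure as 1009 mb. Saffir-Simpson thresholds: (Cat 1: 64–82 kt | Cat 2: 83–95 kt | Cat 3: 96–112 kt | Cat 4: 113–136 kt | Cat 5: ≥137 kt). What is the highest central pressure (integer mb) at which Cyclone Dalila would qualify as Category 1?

969 mb

Category 1 begins at V = 64 kt.
Required ΔP = (64/5.9)^(1/0.647) = 10.847^1.546 ≈ 39.83 mb.
P_c ≤ 1009 − 39.83 = 969.17, so the highest integer P_c is 969 mb.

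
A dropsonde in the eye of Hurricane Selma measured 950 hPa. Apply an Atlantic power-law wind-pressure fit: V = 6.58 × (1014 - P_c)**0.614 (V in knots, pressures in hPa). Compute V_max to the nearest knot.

ΔP = 1014 − 950 = 64 hPa.
64^0.614 ≈ 12.853.
V ≈ 6.58 × 12.853 ≈ 84.6 kt.

85 kt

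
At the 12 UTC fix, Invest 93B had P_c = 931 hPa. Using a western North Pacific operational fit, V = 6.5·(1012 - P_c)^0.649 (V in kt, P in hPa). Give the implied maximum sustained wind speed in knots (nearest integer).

113 kt

ΔP = 1012 − 931 = 81 hPa.
81^0.649 ≈ 17.322.
V ≈ 6.5 × 17.322 ≈ 112.6 kt.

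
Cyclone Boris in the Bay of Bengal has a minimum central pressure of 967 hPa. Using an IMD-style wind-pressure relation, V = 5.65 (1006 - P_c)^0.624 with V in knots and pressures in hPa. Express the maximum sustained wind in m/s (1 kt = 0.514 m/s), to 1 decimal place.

ΔP = 1006 − 967 = 39 hPa.
V ≈ 5.65 × 39^0.624 = 5.65 × 9.836 ≈ 55.574 kt.
55.574 × 0.514 ≈ 28.57 m/s → 28.6 m/s.

28.6 m/s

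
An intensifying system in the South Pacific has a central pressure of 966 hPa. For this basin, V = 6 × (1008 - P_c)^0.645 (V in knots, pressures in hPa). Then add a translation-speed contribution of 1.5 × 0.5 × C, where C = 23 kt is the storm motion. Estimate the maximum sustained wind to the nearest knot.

84 kt

ΔP = 1008 − 966 = 42 hPa.
42^0.645 ≈ 11.143.
V ≈ 6 × 11.143 ≈ 66.9 kt.
Translation term: 1.5 × 0.5 × 23 = 17.25 kt.
Corrected V ≈ 84.15 kt → 84 kt.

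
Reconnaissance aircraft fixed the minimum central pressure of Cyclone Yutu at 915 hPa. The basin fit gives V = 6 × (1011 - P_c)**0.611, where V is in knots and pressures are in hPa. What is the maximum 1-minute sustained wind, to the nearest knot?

98 kt

ΔP = 1011 − 915 = 96 hPa.
96^0.611 ≈ 16.262.
V ≈ 6 × 16.262 ≈ 97.6 kt.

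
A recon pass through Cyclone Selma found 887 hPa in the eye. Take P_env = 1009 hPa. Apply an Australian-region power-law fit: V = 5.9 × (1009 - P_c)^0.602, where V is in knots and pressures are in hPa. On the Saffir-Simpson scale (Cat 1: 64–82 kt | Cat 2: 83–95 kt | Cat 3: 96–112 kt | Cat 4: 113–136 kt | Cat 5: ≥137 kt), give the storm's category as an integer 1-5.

3

ΔP = 1009 − 887 = 122 hPa.
V ≈ 5.9 × 122^0.602 = 5.9 × 18.03 ≈ 106 kt.
106 kt falls in the Category 3 band.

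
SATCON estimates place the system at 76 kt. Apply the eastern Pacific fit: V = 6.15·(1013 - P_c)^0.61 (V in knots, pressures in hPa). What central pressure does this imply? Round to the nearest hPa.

ΔP = (V / 6.15)^(1/0.61) = (76/6.15)^1.639.
76/6.15 = 12.358; 12.358^1.639 ≈ 61.67 hPa.
P_c = 1013 − 61.67 = 951.33 ≈ 951 hPa.

951 hPa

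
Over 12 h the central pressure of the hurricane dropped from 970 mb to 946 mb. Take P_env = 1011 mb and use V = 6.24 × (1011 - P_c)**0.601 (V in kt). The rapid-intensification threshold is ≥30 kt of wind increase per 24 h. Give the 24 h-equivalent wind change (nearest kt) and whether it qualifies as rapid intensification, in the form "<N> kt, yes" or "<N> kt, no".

V₁: ΔP = 41, V ≈ 6.24 × 41^0.601 ≈ 58.14 kt.
V₂: ΔP = 65, V ≈ 6.24 × 65^0.601 ≈ 76.69 kt.
ΔV over 12 h = 18.55 kt → 24 h equivalent = 18.55 × 24/12 ≈ 37.10 kt.
37 kt ≥ 30 kt ⇒ rapid intensification.

37 kt, yes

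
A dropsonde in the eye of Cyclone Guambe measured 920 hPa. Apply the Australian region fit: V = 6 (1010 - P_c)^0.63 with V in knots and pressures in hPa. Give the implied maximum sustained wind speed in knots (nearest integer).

ΔP = 1010 − 920 = 90 hPa.
90^0.63 ≈ 17.028.
V ≈ 6 × 17.028 ≈ 102.2 kt.

102 kt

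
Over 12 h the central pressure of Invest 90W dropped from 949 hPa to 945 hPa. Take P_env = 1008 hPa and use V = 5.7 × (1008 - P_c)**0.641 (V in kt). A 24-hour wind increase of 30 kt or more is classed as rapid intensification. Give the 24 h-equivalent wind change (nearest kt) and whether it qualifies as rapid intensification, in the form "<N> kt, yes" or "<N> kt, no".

V₁: ΔP = 59, V ≈ 5.7 × 59^0.641 ≈ 77.80 kt.
V₂: ΔP = 63, V ≈ 5.7 × 63^0.641 ≈ 81.14 kt.
ΔV over 12 h = 3.34 kt → 24 h equivalent = 3.34 × 24/12 ≈ 6.68 kt.
7 kt < 30 kt ⇒ not rapid intensification.

7 kt, no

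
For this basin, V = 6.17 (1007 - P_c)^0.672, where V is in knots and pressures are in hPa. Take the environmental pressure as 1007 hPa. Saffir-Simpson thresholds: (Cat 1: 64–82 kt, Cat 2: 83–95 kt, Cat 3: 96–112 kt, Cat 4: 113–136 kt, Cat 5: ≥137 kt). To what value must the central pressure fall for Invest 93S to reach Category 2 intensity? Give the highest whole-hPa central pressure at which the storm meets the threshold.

Category 2 begins at V = 83 kt.
Required ΔP = (83/6.17)^(1/0.672) = 13.452^1.488 ≈ 47.84 hPa.
P_c ≤ 1007 − 47.84 = 959.16, so the highest integer P_c is 959 hPa.

959 hPa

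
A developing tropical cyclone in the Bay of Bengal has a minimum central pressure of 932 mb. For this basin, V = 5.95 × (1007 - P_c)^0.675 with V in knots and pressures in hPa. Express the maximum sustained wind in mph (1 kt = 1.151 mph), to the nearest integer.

ΔP = 1007 − 932 = 75 mb.
V ≈ 5.95 × 75^0.675 = 5.95 × 18.436 ≈ 109.694 kt.
109.694 × 1.151 ≈ 126.26 mph → 126 mph.

126 mph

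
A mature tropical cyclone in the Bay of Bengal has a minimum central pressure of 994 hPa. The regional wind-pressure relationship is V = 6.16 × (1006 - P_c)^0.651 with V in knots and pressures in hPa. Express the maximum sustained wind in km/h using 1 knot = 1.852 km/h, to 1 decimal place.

57.5 km/h

ΔP = 1006 − 994 = 12 hPa.
V ≈ 6.16 × 12^0.651 = 6.16 × 5.041 ≈ 31.055 kt.
31.055 × 1.852 ≈ 57.51 km/h → 57.5 km/h.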